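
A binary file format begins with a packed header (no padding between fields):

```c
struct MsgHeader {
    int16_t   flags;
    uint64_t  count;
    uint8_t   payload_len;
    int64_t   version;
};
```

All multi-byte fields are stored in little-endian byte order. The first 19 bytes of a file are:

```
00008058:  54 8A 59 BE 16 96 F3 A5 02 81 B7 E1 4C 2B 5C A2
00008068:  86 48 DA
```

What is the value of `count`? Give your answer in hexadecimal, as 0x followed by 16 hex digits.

`count` follows `flags` (2 bytes), so it starts at byte offset 2 and occupies 8 bytes.
Bytes at offsets 2..9: 59 BE 16 96 F3 A5 02 81.
Little-endian stores the least-significant byte at the lowest address.
Reassemble most-significant byte first: 81 02 A5 F3 96 16 BE 59 → 0x8102A5F39616BE59.

0x8102A5F39616BE59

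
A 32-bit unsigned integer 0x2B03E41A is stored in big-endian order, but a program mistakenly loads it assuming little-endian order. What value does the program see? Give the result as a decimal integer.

Stored big-endian, the bytes at ascending addresses are 2B 03 E4 1A.
Read back as little-endian, the first byte is least significant, giving 0x1AE4032B.
0x1AE4032B = 451150635.

451150635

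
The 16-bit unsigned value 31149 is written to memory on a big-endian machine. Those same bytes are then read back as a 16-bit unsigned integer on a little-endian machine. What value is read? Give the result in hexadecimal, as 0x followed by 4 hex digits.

31149 in 16-bit hexadecimal is 0x79AD.
Stored big-endian, the bytes at ascending addresses are 79 AD.
Read back as little-endian, the first byte is least significant, giving 0xAD79.

0xAD79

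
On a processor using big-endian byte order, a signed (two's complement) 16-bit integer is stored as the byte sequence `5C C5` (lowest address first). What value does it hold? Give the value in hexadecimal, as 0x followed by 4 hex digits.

0x5CC5

In big-endian order the high byte comes first in memory.
The bytes are already most-significant first: 0x5CC5.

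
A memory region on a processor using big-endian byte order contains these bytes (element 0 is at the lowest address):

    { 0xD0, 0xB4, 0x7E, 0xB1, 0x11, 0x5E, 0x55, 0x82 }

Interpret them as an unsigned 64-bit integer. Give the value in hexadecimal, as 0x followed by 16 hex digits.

In big-endian order the high byte comes first in memory.
The bytes are already most-significant first: 0xD0B47EB1115E5582.

0xD0B47EB1115E5582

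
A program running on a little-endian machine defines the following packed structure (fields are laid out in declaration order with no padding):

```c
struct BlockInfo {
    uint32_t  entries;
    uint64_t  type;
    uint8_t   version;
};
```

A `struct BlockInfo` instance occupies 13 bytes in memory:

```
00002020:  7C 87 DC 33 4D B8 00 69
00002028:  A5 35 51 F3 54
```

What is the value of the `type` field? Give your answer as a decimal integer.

17532853808877582413

`type` follows `entries` (4 bytes), so it starts at byte offset 4 and occupies 8 bytes.
Bytes at offsets 4..11: 4D B8 00 69 A5 35 51 F3.
Little-endian: lowest address holds the least-significant byte.
Reassemble most-significant byte first: F3 51 35 A5 69 00 B8 4D → 0xF35135A56900B84D.
0xF35135A56900B84D = 17532853808877582413.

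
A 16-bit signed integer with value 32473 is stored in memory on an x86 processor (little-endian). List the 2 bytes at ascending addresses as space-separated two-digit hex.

32473 in hexadecimal, padded to 16 bits, is 0x7ED9.
Split into bytes (most-significant first): 7E D9.
Little-endian stores the least-significant byte at the lowest address.
So at ascending addresses the bytes are D9 7E.

D9 7E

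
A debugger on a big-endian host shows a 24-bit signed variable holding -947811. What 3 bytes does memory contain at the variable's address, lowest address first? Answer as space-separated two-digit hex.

Two's complement of -947811 in 24 bits: 947811 = 0x0E7663; invert → 0xF1899C; add 1 → 0xF1899D.
Split into bytes (most-significant first): F1 89 9D.
In big-endian order the high byte comes first in memory.
So the memory order matches the most-significant-first order: F1 89 9D.

F1 89 9D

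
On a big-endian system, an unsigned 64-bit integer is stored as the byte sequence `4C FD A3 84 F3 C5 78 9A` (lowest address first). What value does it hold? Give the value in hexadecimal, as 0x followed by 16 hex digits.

Big-endian stores the most-significant byte at the lowest address.
The bytes are already most-significant first: 0x4CFDA384F3C5789A.

0x4CFDA384F3C5789A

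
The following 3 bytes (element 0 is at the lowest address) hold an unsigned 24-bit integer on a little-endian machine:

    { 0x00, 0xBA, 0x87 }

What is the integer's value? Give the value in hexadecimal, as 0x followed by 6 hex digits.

0x87BA00

Little-endian stores the least-significant byte at the lowest address.
Reassemble most-significant byte first: 87 BA 00 → 0x87BA00.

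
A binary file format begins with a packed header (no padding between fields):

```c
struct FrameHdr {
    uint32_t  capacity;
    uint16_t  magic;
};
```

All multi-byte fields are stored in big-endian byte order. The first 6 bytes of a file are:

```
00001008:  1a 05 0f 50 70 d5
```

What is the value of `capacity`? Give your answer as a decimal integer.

`capacity` is the first field, at byte offset 0, occupying 4 bytes.
Bytes at offsets 0..3: 1A 05 0F 50.
In big-endian order the high byte comes first in memory.
The bytes are already most-significant first: 0x1A050F50.
0x1A050F50 = 436539216.

436539216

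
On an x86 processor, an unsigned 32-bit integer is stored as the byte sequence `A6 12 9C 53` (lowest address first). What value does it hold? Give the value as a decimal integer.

1402737318

In little-endian order the low byte comes first in memory.
Reassemble most-significant byte first: 53 9C 12 A6 → 0x539C12A6.
0x539C12A6 = 1402737318.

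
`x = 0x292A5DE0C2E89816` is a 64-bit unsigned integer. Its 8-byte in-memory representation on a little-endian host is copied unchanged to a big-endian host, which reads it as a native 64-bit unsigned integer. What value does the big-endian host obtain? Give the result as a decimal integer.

Stored little-endian, the bytes at ascending addresses are 16 98 E8 C2 E0 5D 2A 29.
Read back as big-endian, the last byte is least significant, giving 0x1698E8C2E05D2A29.
0x1698E8C2E05D2A29 = 1628307188979935785.

1628307188979935785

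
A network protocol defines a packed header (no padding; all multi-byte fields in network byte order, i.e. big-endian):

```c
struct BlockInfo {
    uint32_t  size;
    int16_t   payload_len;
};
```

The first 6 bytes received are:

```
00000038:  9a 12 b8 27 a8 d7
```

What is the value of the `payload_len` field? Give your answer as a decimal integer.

-22313

`payload_len` follows `size` (4 bytes), so it starts at byte offset 4 and occupies 2 bytes.
Bytes at offsets 4..5: A8 D7.
Big-endian stores the most-significant byte at the lowest address.
The bytes are already most-significant first: 0xA8D7.
Top bit is set, so as a signed 16-bit value this is 0xA8D7 − 2^16 = -22313.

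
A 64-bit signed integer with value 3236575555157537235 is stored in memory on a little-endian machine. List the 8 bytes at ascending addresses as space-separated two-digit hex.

3236575555157537235 in hexadecimal, padded to 64 bits, is 0x2CEAA051BDE0B1D3.
Split into bytes (most-significant first): 2C EA A0 51 BD E0 B1 D3.
In little-endian order the low byte comes first in memory.
So at ascending addresses the bytes are D3 B1 E0 BD 51 A0 EA 2C.

D3 B1 E0 BD 51 A0 EA 2C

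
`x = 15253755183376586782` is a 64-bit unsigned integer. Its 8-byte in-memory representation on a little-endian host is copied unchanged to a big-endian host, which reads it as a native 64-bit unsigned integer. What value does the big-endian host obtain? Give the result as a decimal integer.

15253755183376586782 in 64-bit hexadecimal is 0xD3B039857BEF581E.
Stored little-endian, the bytes at ascending addresses are 1E 58 EF 7B 85 39 B0 D3.
Read back as big-endian, the last byte is least significant, giving 0x1E58EF7B8539B0D3.
0x1E58EF7B8539B0D3 = 2186760932883542227.

2186760932883542227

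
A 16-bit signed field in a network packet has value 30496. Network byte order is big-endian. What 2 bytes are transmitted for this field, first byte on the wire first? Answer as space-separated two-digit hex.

30496 in hexadecimal, padded to 16 bits, is 0x7720.
Split into bytes (most-significant first): 77 20.
In big-endian order the high byte comes first in memory.
So the memory order matches the most-significant-first order: 77 20.

77 20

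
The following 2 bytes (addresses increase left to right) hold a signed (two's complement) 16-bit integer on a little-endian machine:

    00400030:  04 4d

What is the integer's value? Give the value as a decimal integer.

19716

Little-endian stores the least-significant byte at the lowest address.
Reassemble most-significant byte first: 4D 04 → 0x4D04.
0x4D04 = 19716.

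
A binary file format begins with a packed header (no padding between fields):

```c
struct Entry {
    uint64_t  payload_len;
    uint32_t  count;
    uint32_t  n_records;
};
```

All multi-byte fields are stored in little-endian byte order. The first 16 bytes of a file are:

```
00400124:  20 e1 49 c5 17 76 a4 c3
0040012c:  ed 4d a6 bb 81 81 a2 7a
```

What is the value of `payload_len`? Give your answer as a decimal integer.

`payload_len` is the first field, at byte offset 0, occupying 8 bytes.
Bytes at offsets 0..7: 20 E1 49 C5 17 76 A4 C3.
Little-endian: lowest address holds the least-significant byte.
Reassemble most-significant byte first: C3 A4 76 17 C5 49 E1 20 → 0xC3A47617C549E120.
0xC3A47617C549E120 = 14097522578042773792.

14097522578042773792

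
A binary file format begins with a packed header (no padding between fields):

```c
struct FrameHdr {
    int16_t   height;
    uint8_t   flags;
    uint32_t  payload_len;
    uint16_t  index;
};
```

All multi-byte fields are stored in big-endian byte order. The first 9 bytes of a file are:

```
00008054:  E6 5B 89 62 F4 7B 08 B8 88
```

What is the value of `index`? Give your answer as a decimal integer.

47240

`index` follows `height` (2 B), `flags` (1 B), `payload_len` (4 B), so it starts at offset 2 + 1 + 4 = 7 and occupies 2 bytes.
Bytes at offsets 7..8: B8 88.
Big-endian stores the most-significant byte at the lowest address.
The bytes are already most-significant first: 0xB888.
0xB888 = 47240.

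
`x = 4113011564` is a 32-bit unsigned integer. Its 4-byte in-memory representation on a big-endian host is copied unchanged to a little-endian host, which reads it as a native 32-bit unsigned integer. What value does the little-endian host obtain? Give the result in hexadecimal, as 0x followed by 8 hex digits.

4113011564 in 32-bit hexadecimal is 0xF527936C.
Stored big-endian, the bytes at ascending addresses are F5 27 93 6C.
Read back as little-endian, the first byte is least significant, giving 0x6C9327F5.

0x6C9327F5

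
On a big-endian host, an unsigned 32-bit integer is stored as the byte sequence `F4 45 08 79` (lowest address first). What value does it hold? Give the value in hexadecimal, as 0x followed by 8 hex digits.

In big-endian order the high byte comes first in memory.
The bytes are already most-significant first: 0xF4450879.

0xF4450879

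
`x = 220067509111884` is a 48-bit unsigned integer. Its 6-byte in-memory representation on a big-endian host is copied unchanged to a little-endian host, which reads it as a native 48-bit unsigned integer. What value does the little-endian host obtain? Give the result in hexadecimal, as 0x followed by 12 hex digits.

220067509111884 in 48-bit hexadecimal is 0xC82675B50C4C.
Stored big-endian, the bytes at ascending addresses are C8 26 75 B5 0C 4C.
Read back as little-endian, the first byte is least significant, giving 0x4C0CB57526C8.

0x4C0CB57526C8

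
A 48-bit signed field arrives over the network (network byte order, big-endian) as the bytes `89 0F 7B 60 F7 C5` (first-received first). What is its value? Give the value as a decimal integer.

In big-endian order the high byte comes first in memory.
The bytes are already most-significant first: 0x890F7B60F7C5.
Top bit is set, so as a signed 48-bit value this is 0x890F7B60F7C5 − 2^48 = -130775389243451.

-130775389243451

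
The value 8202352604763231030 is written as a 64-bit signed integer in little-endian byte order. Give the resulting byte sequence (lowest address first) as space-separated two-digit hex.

36 93 69 71 3C 9C D4 71

8202352604763231030 in hexadecimal, padded to 64 bits, is 0x71D49C3C71699336.
Split into bytes (most-significant first): 71 D4 9C 3C 71 69 93 36.
Little-endian stores the least-significant byte at the lowest address.
So at ascending addresses the bytes are 36 93 69 71 3C 9C D4 71.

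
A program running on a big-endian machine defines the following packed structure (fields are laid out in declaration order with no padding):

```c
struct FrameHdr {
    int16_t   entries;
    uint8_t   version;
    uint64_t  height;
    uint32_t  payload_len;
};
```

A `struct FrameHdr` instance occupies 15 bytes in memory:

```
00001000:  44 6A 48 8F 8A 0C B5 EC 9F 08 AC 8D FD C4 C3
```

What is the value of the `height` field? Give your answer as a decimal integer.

`height` follows `entries` (2 B), `version` (1 B), so it starts at offset 2 + 1 = 3 and occupies 8 bytes.
Bytes at offsets 3..10: 8F 8A 0C B5 EC 9F 08 AC.
Big-endian: lowest address holds the most-significant byte.
The bytes are already most-significant first: 0x8F8A0CB5EC9F08AC.
0x8F8A0CB5EC9F08AC = 10343093469708224684.

10343093469708224684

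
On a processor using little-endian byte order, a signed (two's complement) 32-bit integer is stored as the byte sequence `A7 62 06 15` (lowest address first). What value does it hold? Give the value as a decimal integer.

In little-endian order the low byte comes first in memory.
Reassemble most-significant byte first: 15 06 62 A7 → 0x150662A7.
0x150662A7 = 352740007.

352740007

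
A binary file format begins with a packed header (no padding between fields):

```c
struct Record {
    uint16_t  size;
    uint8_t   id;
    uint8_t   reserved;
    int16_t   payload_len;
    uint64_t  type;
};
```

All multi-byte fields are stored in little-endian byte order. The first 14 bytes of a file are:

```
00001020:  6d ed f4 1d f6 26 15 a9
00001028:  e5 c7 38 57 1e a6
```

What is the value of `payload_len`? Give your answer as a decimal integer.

`payload_len` follows `size` (2 B), `id` (1 B), `reserved` (1 B), so it starts at offset 2 + 1 + 1 = 4 and occupies 2 bytes.
Bytes at offsets 4..5: F6 26.
Little-endian stores the least-significant byte at the lowest address.
Reassemble most-significant byte first: 26 F6 → 0x26F6.
0x26F6 = 9974.

9974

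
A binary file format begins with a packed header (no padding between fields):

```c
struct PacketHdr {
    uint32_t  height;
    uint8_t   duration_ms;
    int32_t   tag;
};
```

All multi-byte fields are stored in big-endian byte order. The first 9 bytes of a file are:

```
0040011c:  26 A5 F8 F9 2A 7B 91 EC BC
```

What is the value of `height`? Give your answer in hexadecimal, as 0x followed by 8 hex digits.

0x26A5F8F9

`height` is the first field, at byte offset 0, occupying 4 bytes.
Bytes at offsets 0..3: 26 A5 F8 F9.
Big-endian stores the most-significant byte at the lowest address.
The bytes are already most-significant first: 0x26A5F8F9.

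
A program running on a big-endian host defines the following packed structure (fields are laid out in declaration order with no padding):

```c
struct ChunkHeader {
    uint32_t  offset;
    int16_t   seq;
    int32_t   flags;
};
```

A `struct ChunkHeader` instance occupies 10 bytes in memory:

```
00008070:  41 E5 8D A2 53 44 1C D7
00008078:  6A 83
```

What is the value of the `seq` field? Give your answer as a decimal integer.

21316

`seq` follows `offset` (4 bytes), so it starts at byte offset 4 and occupies 2 bytes.
Bytes at offsets 4..5: 53 44.
Big-endian stores the most-significant byte at the lowest address.
The bytes are already most-significant first: 0x5344.
0x5344 = 21316.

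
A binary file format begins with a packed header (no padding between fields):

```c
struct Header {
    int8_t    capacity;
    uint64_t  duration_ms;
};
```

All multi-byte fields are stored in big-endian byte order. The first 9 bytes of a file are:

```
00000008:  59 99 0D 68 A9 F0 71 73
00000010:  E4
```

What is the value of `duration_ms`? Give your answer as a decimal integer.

11028586141592941540

`duration_ms` follows `capacity` (1 byte), so it starts at byte offset 1 and occupies 8 bytes.
Bytes at offsets 1..8: 99 0D 68 A9 F0 71 73 E4.
Big-endian: lowest address holds the most-significant byte.
The bytes are already most-significant first: 0x990D68A9F07173E4.
0x990D68A9F07173E4 = 11028586141592941540.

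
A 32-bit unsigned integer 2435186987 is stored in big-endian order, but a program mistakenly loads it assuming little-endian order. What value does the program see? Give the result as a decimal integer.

721495697

2435186987 in 32-bit hexadecimal is 0x9126012B.
Stored big-endian, the bytes at ascending addresses are 91 26 01 2B.
Read back as little-endian, the first byte is least significant, giving 0x2B012691.
0x2B012691 = 721495697.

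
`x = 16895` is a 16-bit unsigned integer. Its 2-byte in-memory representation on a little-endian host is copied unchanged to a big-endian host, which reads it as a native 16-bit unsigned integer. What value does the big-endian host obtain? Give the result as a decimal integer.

65345

16895 in 16-bit hexadecimal is 0x41FF.
Stored little-endian, the bytes at ascending addresses are FF 41.
Read back as big-endian, the last byte is least significant, giving 0xFF41.
0xFF41 = 65345.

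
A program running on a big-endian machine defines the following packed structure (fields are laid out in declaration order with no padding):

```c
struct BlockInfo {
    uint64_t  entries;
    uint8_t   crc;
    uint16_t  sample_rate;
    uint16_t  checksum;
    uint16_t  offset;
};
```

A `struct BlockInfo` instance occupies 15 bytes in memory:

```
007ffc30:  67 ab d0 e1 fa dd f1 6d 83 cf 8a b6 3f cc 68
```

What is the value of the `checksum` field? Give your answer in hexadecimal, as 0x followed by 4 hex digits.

0xB63F

`checksum` follows `entries` (8 B), `crc` (1 B), `sample_rate` (2 B), so it starts at offset 8 + 1 + 2 = 11 and occupies 2 bytes.
Bytes at offsets 11..12: B6 3F.
Big-endian stores the most-significant byte at the lowest address.
The bytes are already most-significant first: 0xB63F.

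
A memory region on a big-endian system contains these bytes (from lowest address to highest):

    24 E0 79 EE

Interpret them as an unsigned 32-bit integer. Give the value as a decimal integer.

Big-endian: lowest address holds the most-significant byte.
The bytes are already most-significant first: 0x24E079EE.
0x24E079EE = 618691054.

618691054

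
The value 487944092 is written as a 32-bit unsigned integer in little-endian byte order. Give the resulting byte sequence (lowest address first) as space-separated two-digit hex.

487944092 in hexadecimal, padded to 32 bits, is 0x1D156F9C.
Split into bytes (most-significant first): 1D 15 6F 9C.
Little-endian stores the least-significant byte at the lowest address.
So at ascending addresses the bytes are 9C 6F 15 1D.

9C 6F 15 1D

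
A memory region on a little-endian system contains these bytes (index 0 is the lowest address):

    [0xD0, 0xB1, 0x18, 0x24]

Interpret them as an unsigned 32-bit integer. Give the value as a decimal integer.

Little-endian: lowest address holds the least-significant byte.
Reassemble most-significant byte first: 24 18 B1 D0 → 0x2418B1D0.
0x2418B1D0 = 605598160.

605598160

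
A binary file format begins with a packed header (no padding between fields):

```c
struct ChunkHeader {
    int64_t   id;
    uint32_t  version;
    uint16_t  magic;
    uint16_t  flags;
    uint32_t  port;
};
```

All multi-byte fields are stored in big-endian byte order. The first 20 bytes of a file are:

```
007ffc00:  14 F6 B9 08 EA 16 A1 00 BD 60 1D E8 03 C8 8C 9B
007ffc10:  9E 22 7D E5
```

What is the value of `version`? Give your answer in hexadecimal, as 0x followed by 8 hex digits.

0xBD601DE8

`version` follows `id` (8 bytes), so it starts at byte offset 8 and occupies 4 bytes.
Bytes at offsets 8..11: BD 60 1D E8.
Big-endian: lowest address holds the most-significant byte.
The bytes are already most-significant first: 0xBD601DE8.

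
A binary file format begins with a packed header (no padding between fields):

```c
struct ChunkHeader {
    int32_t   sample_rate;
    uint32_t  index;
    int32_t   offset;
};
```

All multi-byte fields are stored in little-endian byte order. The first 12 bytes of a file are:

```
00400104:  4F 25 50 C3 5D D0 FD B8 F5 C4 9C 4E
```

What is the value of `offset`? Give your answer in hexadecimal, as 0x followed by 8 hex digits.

0x4E9CC4F5

`offset` follows `sample_rate` (4 B), `index` (4 B), so it starts at offset 4 + 4 = 8 and occupies 4 bytes.
Bytes at offsets 8..11: F5 C4 9C 4E.
Little-endian: lowest address holds the least-significant byte.
Reassemble most-significant byte first: 4E 9C C4 F5 → 0x4E9CC4F5.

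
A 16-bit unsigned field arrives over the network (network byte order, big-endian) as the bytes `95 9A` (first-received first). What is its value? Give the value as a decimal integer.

38298

In big-endian order the high byte comes first in memory.
The bytes are already most-significant first: 0x959A.
0x959A = 38298.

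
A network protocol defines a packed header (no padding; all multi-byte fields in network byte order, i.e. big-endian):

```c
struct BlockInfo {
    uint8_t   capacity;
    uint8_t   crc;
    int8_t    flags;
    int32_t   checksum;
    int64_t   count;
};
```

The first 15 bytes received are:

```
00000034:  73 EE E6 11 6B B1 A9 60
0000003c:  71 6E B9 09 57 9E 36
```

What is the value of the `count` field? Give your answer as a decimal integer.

6949457441014128182

`count` follows `capacity` (1 B), `crc` (1 B), `flags` (1 B), `checksum` (4 B), so it starts at offset 1 + 1 + 1 + 4 = 7 and occupies 8 bytes.
Bytes at offsets 7..14: 60 71 6E B9 09 57 9E 36.
Big-endian: lowest address holds the most-significant byte.
The bytes are already most-significant first: 0x60716EB909579E36.
0x60716EB909579E36 = 6949457441014128182.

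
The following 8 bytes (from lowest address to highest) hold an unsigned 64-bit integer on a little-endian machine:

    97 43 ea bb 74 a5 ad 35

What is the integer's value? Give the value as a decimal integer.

3867929575768605591

Little-endian stores the least-significant byte at the lowest address.
Reassemble most-significant byte first: 35 AD A5 74 BB EA 43 97 → 0x35ADA574BBEA4397.
0x35ADA574BBEA4397 = 3867929575768605591.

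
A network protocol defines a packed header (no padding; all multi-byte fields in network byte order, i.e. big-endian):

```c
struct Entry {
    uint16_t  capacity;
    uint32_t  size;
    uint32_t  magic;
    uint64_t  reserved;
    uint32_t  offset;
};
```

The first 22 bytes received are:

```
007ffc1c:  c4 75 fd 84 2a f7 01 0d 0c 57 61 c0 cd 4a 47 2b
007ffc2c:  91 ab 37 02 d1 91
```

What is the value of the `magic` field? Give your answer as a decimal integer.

`magic` follows `capacity` (2 B), `size` (4 B), so it starts at offset 2 + 4 = 6 and occupies 4 bytes.
Bytes at offsets 6..9: 01 0D 0C 57.
Big-endian: lowest address holds the most-significant byte.
The bytes are already most-significant first: 0x010D0C57.
0x010D0C57 = 17632343.

17632343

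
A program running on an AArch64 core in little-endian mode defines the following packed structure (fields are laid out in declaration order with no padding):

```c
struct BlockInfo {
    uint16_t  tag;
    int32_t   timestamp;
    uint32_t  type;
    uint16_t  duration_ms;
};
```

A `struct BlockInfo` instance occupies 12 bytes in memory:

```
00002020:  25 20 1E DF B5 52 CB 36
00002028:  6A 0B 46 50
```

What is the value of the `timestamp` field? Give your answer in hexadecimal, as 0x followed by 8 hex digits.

`timestamp` follows `tag` (2 bytes), so it starts at byte offset 2 and occupies 4 bytes.
Bytes at offsets 2..5: 1E DF B5 52.
Little-endian stores the least-significant byte at the lowest address.
Reassemble most-significant byte first: 52 B5 DF 1E → 0x52B5DF1E.

0x52B5DF1E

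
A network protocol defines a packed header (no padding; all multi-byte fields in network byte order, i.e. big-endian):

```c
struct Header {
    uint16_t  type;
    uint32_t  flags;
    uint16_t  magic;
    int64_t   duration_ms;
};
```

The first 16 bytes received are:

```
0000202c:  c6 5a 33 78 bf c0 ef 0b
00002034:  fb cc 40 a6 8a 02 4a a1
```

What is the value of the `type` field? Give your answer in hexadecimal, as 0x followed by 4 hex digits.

`type` is the first field, at byte offset 0, occupying 2 bytes.
Bytes at offsets 0..1: C6 5A.
In big-endian order the high byte comes first in memory.
The bytes are already most-significant first: 0xC65A.

0xC65A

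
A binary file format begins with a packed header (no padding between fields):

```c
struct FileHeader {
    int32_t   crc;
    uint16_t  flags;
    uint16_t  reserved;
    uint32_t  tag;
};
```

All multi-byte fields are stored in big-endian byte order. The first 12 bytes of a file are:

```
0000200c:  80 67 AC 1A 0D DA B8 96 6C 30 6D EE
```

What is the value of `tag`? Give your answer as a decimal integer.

1815113198

`tag` follows `crc` (4 B), `flags` (2 B), `reserved` (2 B), so it starts at offset 4 + 2 + 2 = 8 and occupies 4 bytes.
Bytes at offsets 8..11: 6C 30 6D EE.
In big-endian order the high byte comes first in memory.
The bytes are already most-significant first: 0x6C306DEE.
0x6C306DEE = 1815113198.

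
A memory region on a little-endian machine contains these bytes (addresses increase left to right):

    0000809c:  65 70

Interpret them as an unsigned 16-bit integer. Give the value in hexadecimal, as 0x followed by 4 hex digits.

0x7065

In little-endian order the low byte comes first in memory.
Reassemble most-significant byte first: 70 65 → 0x7065.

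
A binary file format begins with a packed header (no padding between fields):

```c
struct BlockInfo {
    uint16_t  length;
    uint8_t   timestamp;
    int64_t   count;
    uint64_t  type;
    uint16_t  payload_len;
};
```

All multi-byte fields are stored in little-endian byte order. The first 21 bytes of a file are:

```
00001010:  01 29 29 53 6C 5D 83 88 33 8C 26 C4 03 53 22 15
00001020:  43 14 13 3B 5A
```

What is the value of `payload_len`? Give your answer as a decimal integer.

23099

`payload_len` follows `length` (2 B), `timestamp` (1 B), `count` (8 B), `type` (8 B), so it starts at offset 2 + 1 + 8 + 8 = 19 and occupies 2 bytes.
Bytes at offsets 19..20: 3B 5A.
Little-endian: lowest address holds the least-significant byte.
Reassemble most-significant byte first: 5A 3B → 0x5A3B.
0x5A3B = 23099.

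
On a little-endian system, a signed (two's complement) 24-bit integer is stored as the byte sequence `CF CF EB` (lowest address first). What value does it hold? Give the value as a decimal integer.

-1323057

Little-endian stores the least-significant byte at the lowest address.
Reassemble most-significant byte first: EB CF CF → 0xEBCFCF.
Top bit is set, so as a signed 24-bit value this is 0xEBCFCF − 2^24 = -1323057.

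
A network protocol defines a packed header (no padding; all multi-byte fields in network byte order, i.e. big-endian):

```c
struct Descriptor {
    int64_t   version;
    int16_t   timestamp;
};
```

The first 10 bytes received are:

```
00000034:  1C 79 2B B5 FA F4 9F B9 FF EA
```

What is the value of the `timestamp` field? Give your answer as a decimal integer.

-22

`timestamp` follows `version` (8 bytes), so it starts at byte offset 8 and occupies 2 bytes.
Bytes at offsets 8..9: FF EA.
Big-endian stores the most-significant byte at the lowest address.
The bytes are already most-significant first: 0xFFEA.
Top bit is set, so as a signed 16-bit value this is 0xFFEA − 2^16 = -22.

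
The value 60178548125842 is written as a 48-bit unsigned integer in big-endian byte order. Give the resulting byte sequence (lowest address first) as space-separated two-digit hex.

60178548125842 in hexadecimal, padded to 48 bits, is 0x36BB68FBF092.
Split into bytes (most-significant first): 36 BB 68 FB F0 92.
Big-endian: lowest address holds the most-significant byte.
So the memory order matches the most-significant-first order: 36 BB 68 FB F0 92.

36 BB 68 FB F0 92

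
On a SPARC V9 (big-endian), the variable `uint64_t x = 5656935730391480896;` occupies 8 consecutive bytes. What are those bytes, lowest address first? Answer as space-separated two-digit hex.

5656935730391480896 in hexadecimal, padded to 64 bits, is 0x4E8179133732FA40.
Split into bytes (most-significant first): 4E 81 79 13 37 32 FA 40.
In big-endian order the high byte comes first in memory.
So the memory order matches the most-significant-first order: 4E 81 79 13 37 32 FA 40.

4E 81 79 13 37 32 FA 40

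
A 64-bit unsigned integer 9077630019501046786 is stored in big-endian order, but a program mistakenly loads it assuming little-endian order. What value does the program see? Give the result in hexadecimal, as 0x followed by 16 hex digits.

9077630019501046786 in 64-bit hexadecimal is 0x7DFA38684AC83C02.
Stored big-endian, the bytes at ascending addresses are 7D FA 38 68 4A C8 3C 02.
Read back as little-endian, the first byte is least significant, giving 0x023CC84A6838FA7D.

0x023CC84A6838FA7D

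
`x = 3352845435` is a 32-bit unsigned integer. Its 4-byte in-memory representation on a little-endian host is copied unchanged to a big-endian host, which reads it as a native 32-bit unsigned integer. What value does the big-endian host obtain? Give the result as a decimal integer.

2069682375

3352845435 in 32-bit hexadecimal is 0xC7D85C7B.
Stored little-endian, the bytes at ascending addresses are 7B 5C D8 C7.
Read back as big-endian, the last byte is least significant, giving 0x7B5CD8C7.
0x7B5CD8C7 = 2069682375.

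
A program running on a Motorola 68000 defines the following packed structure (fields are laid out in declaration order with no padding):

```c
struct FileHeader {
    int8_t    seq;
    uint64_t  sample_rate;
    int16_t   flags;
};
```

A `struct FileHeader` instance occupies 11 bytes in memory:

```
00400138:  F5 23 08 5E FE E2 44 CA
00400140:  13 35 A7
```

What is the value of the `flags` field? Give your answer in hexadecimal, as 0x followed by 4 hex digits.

0x35A7

`flags` follows `seq` (1 B), `sample_rate` (8 B), so it starts at offset 1 + 8 = 9 and occupies 2 bytes.
Bytes at offsets 9..10: 35 A7.
Big-endian stores the most-significant byte at the lowest address.
The bytes are already most-significant first: 0x35A7.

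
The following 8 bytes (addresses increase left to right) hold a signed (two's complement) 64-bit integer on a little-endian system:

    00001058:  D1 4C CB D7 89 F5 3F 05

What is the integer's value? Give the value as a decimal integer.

In little-endian order the low byte comes first in memory.
Reassemble most-significant byte first: 05 3F F5 89 D7 CB 4C D1 → 0x053FF589D7CB4CD1.
0x053FF589D7CB4CD1 = 378290866102160593.

378290866102160593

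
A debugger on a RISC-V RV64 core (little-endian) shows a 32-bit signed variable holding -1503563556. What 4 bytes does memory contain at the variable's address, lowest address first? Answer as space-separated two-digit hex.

DC 70 61 A6

Two's complement of -1503563556 in 32 bits: 1503563556 = 0x599E8F24; invert → 0xA66170DB; add 1 → 0xA66170DC.
Split into bytes (most-significant first): A6 61 70 DC.
Little-endian: lowest address holds the least-significant byte.
So at ascending addresses the bytes are DC 70 61 A6.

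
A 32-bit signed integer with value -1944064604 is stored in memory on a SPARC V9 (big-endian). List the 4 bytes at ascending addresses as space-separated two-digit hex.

8C 1F ED A4

Two's complement of -1944064604 in 32 bits: 1944064604 = 0x73E0125C; invert → 0x8C1FEDA3; add 1 → 0x8C1FEDA4.
Split into bytes (most-significant first): 8C 1F ED A4.
Big-endian stores the most-significant byte at the lowest address.
So the memory order matches the most-significant-first order: 8C 1F ED A4.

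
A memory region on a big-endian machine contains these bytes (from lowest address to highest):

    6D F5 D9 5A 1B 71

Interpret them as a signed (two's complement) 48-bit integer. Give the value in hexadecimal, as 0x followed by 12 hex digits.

Big-endian stores the most-significant byte at the lowest address.
The bytes are already most-significant first: 0x6DF5D95A1B71.

0x6DF5D95A1B71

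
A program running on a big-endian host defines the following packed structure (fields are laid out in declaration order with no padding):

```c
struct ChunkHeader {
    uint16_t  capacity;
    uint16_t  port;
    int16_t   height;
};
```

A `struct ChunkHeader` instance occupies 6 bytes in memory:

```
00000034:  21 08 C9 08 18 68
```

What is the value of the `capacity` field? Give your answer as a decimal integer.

`capacity` is the first field, at byte offset 0, occupying 2 bytes.
Bytes at offsets 0..1: 21 08.
Big-endian stores the most-significant byte at the lowest address.
The bytes are already most-significant first: 0x2108.
0x2108 = 8456.

8456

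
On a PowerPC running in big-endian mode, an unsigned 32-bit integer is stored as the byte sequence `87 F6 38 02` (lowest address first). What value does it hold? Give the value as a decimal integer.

Big-endian: lowest address holds the most-significant byte.
The bytes are already most-significant first: 0x87F63802.
0x87F63802 = 2281060354.

2281060354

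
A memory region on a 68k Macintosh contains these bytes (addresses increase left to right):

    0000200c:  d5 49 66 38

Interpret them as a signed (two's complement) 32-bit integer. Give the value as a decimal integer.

-716609992

Big-endian: lowest address holds the most-significant byte.
The bytes are already most-significant first: 0xD5496638.
Top bit is set, so as a signed 32-bit value this is 0xD5496638 − 2^32 = -716609992.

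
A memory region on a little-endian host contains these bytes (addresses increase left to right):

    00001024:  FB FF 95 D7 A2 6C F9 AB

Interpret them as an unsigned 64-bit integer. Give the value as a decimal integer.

In little-endian order the low byte comes first in memory.
Reassemble most-significant byte first: AB F9 6C A2 D7 95 FF FB → 0xABF96CA2D795FFFB.
0xABF96CA2D795FFFB = 12392055296344063995.

12392055296344063995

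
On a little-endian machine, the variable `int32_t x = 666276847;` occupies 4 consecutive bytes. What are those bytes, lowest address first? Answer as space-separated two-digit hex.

EF 93 B6 27

666276847 in hexadecimal, padded to 32 bits, is 0x27B693EF.
Split into bytes (most-significant first): 27 B6 93 EF.
Little-endian: lowest address holds the least-significant byte.
So at ascending addresses the bytes are EF 93 B6 27.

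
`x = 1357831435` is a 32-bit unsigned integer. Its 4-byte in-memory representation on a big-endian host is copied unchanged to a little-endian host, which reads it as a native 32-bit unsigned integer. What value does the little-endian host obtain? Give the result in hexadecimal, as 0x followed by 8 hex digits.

1357831435 in 32-bit hexadecimal is 0x50EEDD0B.
Stored big-endian, the bytes at ascending addresses are 50 EE DD 0B.
Read back as little-endian, the first byte is least significant, giving 0x0BDDEE50.

0x0BDDEE50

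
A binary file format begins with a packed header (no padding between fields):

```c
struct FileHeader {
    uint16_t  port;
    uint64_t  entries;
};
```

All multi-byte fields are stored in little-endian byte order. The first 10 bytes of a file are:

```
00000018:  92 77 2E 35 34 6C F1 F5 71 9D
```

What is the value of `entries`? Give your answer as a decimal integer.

`entries` follows `port` (2 bytes), so it starts at byte offset 2 and occupies 8 bytes.
Bytes at offsets 2..9: 2E 35 34 6C F1 F5 71 9D.
Little-endian stores the least-significant byte at the lowest address.
Reassemble most-significant byte first: 9D 71 F5 F1 6C 34 35 2E → 0x9D71F5F16C34352E.
0x9D71F5F16C34352E = 11345119353574274350.

11345119353574274350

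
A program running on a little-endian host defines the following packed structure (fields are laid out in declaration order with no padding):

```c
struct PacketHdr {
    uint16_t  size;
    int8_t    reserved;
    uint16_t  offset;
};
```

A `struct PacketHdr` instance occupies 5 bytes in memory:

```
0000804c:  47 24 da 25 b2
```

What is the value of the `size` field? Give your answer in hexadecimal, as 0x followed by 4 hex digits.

`size` is the first field, at byte offset 0, occupying 2 bytes.
Bytes at offsets 0..1: 47 24.
Little-endian stores the least-significant byte at the lowest address.
Reassemble most-significant byte first: 24 47 → 0x2447.

0x2447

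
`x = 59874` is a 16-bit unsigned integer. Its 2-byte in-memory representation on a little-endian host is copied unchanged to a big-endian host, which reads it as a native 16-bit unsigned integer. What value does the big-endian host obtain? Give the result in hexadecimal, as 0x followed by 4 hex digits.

59874 in 16-bit hexadecimal is 0xE9E2.
Stored little-endian, the bytes at ascending addresses are E2 E9.
Read back as big-endian, the last byte is least significant, giving 0xE2E9.

0xE2E9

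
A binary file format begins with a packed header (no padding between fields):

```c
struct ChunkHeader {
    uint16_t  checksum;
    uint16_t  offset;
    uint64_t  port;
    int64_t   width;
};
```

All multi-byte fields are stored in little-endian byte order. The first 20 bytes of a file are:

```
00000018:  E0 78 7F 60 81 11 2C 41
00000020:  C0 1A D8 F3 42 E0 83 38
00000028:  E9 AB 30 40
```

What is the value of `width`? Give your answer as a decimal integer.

`width` follows `checksum` (2 B), `offset` (2 B), `port` (8 B), so it starts at offset 2 + 2 + 8 = 12 and occupies 8 bytes.
Bytes at offsets 12..19: 42 E0 83 38 E9 AB 30 40.
In little-endian order the low byte comes first in memory.
Reassemble most-significant byte first: 40 30 AB E9 38 83 E0 42 → 0x4030ABE93883E042.
0x4030ABE93883E042 = 4625385835473395778.

4625385835473395778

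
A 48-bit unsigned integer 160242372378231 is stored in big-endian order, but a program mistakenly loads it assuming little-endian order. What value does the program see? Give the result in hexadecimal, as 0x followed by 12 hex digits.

160242372378231 in 48-bit hexadecimal is 0x91BD55AEFE77.
Stored big-endian, the bytes at ascending addresses are 91 BD 55 AE FE 77.
Read back as little-endian, the first byte is least significant, giving 0x77FEAE55BD91.

0x77FEAE55BD91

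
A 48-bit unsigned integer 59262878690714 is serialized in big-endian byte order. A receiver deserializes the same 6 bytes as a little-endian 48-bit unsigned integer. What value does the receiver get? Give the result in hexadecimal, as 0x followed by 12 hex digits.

0x9A2DD536E635

59262878690714 in 48-bit hexadecimal is 0x35E636D52D9A.
Stored big-endian, the bytes at ascending addresses are 35 E6 36 D5 2D 9A.
Read back as little-endian, the first byte is least significant, giving 0x9A2DD536E635.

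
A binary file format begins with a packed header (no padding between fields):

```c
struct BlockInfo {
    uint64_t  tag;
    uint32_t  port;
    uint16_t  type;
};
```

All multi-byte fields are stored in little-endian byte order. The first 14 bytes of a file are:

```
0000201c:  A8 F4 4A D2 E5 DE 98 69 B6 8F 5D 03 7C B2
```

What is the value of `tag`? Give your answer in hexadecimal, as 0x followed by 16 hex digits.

`tag` is the first field, at byte offset 0, occupying 8 bytes.
Bytes at offsets 0..7: A8 F4 4A D2 E5 DE 98 69.
Little-endian stores the least-significant byte at the lowest address.
Reassemble most-significant byte first: 69 98 DE E5 D2 4A F4 A8 → 0x6998DEE5D24AF4A8.

0x6998DEE5D24AF4A8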